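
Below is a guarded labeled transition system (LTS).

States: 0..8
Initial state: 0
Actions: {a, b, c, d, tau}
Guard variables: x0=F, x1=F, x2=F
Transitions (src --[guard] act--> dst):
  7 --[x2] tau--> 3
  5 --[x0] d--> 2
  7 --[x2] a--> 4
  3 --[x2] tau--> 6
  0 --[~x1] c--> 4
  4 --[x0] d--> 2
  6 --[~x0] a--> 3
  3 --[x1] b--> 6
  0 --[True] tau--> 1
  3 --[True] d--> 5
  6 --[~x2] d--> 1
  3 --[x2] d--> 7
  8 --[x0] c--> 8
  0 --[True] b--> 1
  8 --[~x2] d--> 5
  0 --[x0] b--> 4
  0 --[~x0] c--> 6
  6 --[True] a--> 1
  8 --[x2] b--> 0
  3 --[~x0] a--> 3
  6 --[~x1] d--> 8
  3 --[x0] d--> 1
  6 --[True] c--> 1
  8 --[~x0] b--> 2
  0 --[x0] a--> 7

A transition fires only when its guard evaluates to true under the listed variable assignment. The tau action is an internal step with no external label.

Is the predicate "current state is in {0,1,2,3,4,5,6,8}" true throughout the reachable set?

Allowed set {0,1,2,3,4,5,6,8}
Reach set: {0,1,2,3,4,5,6,8}
  0: ok
  1: ok
  2: ok
  3: ok
  4: ok
  5: ok
  6: ok
  8: ok

Answer: INVARIANT HOLDS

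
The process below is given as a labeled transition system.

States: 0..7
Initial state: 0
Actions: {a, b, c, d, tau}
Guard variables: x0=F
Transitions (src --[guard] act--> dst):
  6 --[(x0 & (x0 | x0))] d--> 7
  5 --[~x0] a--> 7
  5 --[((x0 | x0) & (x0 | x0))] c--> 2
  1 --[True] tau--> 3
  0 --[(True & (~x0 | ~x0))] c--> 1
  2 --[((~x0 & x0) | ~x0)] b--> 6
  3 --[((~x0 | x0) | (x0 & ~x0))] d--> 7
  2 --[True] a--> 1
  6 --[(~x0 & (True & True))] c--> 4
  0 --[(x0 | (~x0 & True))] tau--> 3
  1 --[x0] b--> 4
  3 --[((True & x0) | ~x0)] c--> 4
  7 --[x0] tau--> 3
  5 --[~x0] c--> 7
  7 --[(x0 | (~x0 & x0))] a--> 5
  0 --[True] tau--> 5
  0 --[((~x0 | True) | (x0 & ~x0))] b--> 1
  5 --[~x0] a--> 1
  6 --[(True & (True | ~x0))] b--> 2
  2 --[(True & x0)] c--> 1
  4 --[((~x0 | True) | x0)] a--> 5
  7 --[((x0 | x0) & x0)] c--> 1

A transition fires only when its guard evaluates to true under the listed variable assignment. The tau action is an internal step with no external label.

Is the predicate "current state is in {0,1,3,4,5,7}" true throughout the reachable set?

Allowed set {0,1,3,4,5,7}
Reach set: {0,1,3,4,5,7}
  0: ✓
  1: ✓
  3: ✓
  4: ✓
  5: ✓
  7: ✓

Answer: INVARIANT HOLDS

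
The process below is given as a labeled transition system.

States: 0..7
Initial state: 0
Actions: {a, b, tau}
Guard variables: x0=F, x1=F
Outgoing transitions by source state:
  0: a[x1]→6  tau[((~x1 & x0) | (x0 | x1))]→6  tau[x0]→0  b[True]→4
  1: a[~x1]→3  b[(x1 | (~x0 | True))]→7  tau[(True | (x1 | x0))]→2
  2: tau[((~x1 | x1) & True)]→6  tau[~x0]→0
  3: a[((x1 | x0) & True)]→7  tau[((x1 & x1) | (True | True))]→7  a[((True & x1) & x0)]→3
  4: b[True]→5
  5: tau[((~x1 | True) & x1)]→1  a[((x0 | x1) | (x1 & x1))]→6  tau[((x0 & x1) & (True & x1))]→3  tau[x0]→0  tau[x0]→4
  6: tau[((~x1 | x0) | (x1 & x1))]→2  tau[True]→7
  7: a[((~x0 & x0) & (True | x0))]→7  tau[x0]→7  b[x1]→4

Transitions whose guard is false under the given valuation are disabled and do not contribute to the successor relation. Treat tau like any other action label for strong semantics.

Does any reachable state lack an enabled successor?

Reachable = {0,4,5}
  0: b→4  [1 exit(s)]
  4: b→5  [1 exit(s)]
  5: ∅  [no exit]
trace reaching 5: b·b

Answer: DEADLOCK at state 5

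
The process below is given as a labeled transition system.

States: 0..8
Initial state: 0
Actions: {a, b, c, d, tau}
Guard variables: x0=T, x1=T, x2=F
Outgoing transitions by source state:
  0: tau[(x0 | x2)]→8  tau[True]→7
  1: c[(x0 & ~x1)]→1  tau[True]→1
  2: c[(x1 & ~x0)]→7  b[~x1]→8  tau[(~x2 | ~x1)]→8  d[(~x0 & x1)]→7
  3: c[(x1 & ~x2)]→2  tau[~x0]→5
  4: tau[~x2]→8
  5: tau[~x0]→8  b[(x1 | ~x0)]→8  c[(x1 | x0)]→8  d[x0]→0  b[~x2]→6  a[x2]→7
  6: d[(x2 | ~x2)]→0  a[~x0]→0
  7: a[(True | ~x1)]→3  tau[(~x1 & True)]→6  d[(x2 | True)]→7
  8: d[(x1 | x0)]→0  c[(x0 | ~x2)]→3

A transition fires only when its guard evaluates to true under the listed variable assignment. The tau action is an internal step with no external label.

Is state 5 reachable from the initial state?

Answer: UNREACHABLE

Trace:
15 transition(s) survive guard evaluation.
depth 0: {0}
depth 1: {7,8}  total {0,7,8}
depth 2: {3}  total {0,3,7,8}
depth 3: {2}  total {0,2,3,7,8}
Reachable = {0,2,3,7,8}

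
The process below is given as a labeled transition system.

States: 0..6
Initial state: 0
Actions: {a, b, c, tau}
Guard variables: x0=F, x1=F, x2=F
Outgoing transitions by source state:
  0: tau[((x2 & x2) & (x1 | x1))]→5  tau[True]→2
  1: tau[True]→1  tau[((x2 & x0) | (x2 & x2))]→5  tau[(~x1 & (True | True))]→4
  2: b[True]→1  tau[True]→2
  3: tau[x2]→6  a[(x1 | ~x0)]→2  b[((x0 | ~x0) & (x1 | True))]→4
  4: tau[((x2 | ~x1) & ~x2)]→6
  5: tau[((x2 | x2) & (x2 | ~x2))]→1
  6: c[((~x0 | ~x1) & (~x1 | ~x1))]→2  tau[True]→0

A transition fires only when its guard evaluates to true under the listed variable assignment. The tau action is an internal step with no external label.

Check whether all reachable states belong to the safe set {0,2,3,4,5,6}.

Answer: INVARIANT VIOLATED at state 1

Working:
Allowed set {0,2,3,4,5,6}
Reachable = {0,1,2,4,6}
  0: safe
  1: VIOLATES
  2: safe
  4: safe
  6: safe
witness against invariant: tau·b → 1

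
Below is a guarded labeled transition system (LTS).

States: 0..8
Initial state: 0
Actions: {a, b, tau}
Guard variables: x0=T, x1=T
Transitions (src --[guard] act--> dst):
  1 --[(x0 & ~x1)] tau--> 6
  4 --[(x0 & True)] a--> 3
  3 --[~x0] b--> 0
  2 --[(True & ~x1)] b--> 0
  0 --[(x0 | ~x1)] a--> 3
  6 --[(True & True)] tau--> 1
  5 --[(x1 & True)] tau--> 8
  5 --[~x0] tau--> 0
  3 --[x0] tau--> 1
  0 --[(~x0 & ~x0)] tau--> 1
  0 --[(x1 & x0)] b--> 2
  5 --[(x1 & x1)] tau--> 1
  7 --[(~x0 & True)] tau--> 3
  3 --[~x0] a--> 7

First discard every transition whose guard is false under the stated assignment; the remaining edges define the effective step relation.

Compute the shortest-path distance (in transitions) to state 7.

BFS to 7:
  depth 0: {0}
  depth 1: {2,3}
  depth 2: {1}
7 never appears.

Answer: UNREACHABLE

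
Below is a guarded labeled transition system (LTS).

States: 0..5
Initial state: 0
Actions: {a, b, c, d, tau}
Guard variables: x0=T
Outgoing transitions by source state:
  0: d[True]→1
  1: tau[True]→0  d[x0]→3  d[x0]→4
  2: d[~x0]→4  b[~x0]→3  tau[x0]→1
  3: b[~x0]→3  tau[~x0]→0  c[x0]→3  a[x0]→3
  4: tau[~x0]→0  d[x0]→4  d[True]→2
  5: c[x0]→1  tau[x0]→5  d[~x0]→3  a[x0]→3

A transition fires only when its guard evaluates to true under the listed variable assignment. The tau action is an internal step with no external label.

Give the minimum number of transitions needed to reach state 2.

BFS to 2:
  L0 = {0}
  L1 = {1}
  L2 = {3,4}
  L3 = {2}
depth(2)=3, e.g. d·d·d

Answer: 3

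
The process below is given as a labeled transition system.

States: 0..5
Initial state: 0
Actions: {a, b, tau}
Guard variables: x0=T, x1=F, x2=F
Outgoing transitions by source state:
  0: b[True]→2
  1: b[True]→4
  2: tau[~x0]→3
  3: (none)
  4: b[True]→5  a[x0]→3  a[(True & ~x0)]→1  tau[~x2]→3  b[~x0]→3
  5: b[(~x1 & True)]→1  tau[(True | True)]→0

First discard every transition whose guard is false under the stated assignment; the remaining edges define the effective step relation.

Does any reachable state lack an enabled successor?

Reachable = {0,2}
  0: b→2  [1 out]
  2: ∅  [no exit]
Path to 2: b

Answer: DEADLOCK at state 2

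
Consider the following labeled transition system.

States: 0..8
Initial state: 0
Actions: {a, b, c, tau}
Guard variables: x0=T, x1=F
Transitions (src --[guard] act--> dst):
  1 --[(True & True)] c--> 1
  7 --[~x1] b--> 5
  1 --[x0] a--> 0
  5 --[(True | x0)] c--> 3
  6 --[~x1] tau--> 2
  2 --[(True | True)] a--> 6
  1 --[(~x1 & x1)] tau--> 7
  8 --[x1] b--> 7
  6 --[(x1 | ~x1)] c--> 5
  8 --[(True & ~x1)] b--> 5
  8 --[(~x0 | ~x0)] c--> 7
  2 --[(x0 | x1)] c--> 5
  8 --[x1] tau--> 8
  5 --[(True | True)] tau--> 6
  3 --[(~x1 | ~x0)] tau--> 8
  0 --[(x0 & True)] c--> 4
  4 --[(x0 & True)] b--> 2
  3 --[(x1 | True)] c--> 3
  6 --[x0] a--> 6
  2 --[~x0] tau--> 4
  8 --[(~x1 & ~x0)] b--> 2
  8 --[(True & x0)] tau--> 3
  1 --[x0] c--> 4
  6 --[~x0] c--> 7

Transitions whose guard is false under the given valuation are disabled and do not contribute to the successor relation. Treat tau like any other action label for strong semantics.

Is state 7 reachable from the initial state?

Answer: UNREACHABLE

Working:
After dropping false guards: 17 live edges.
depth 0: {0}
depth 1: {4}  now seen {0,4}
depth 2: {2}  now seen {0,2,4}
depth 3: {5,6}  now seen {0,2,4,5,6}
depth 4: {3}  now seen {0,2,3,4,5,6}
depth 5: {8}  now seen {0,2,3,4,5,6,8}
Reach set: {0,2,3,4,5,6,8}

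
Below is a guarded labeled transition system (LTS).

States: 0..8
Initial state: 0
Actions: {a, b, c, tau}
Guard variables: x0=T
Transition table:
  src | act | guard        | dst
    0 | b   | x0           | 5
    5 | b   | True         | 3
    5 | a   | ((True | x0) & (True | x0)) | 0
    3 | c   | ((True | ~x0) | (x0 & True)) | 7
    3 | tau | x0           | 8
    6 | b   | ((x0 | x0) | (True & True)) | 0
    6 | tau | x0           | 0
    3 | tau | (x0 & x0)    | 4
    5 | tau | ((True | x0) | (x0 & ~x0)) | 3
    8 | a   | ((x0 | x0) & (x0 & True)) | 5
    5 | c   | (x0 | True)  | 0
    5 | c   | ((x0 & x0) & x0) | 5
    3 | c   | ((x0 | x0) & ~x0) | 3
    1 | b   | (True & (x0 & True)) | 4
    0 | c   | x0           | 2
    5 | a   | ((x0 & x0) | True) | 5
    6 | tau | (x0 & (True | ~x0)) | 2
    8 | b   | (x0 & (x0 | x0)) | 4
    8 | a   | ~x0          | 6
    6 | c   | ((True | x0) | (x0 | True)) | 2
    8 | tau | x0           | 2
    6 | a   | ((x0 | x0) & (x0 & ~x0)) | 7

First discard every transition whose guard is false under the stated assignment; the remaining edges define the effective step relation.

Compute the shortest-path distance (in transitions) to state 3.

BFS to 3:
  L0 = {0}
  L1 = {2,5}
  L2 = {3}
3 enters at depth 2; path b·b

Answer: 2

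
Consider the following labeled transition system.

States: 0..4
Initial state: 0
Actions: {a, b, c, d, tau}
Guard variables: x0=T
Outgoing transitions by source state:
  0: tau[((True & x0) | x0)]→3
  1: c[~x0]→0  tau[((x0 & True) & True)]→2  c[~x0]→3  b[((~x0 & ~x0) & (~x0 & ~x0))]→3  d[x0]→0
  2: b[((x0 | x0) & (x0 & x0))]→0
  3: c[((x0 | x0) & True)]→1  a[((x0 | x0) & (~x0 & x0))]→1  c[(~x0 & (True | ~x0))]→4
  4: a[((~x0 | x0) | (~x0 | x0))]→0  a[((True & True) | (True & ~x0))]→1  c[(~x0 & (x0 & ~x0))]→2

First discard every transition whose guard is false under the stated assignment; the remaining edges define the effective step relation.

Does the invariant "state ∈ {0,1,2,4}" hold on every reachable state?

Answer: INVARIANT VIOLATED at state 3

Trace:
Safe = {0,1,2,4}
Reachable = {0,1,2,3}
  0: safe
  1: safe
  2: safe
  3: outside
counterexample path to 3: tau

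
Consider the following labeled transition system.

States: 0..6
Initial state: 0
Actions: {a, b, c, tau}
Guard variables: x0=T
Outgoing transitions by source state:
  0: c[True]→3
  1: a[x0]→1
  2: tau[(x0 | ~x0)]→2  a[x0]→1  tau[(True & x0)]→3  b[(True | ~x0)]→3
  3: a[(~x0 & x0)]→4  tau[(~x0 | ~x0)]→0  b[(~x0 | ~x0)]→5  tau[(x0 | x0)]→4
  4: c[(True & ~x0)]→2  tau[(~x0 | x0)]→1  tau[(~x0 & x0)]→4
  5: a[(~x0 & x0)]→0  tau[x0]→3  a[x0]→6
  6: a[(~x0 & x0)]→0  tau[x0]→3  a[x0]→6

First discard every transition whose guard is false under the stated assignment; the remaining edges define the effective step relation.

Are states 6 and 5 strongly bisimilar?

Refine partition for ~:
  π0 = {{0,1,2,3,4,5,6}}
  π1 = {{0},{1},{2},{3,4},{5,6}}
  π2 = {{0},{1},{2},{3},{4},{5,6}}
Fixed point at round 3; 6 class(es).
6∈{5,6}, 5∈{5,6}

Answer: BISIMILAR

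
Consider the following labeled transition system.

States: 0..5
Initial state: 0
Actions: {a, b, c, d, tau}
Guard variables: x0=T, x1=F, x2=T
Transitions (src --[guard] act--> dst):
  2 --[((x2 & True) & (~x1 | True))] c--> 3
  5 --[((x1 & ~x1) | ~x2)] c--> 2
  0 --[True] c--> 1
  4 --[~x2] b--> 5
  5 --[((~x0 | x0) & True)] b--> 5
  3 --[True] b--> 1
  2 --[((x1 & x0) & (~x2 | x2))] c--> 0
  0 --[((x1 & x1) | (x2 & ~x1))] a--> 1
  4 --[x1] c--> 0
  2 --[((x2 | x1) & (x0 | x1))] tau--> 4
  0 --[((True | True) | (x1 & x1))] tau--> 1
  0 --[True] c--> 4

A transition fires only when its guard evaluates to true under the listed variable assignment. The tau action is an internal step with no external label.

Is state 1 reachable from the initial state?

8 transition(s) survive guard evaluation.
Layer 0: {0}
Layer 1: {1,4}  total {0,1,4}
Reach set: {0,1,4}
trace reaching 1: c

Answer: REACHABLE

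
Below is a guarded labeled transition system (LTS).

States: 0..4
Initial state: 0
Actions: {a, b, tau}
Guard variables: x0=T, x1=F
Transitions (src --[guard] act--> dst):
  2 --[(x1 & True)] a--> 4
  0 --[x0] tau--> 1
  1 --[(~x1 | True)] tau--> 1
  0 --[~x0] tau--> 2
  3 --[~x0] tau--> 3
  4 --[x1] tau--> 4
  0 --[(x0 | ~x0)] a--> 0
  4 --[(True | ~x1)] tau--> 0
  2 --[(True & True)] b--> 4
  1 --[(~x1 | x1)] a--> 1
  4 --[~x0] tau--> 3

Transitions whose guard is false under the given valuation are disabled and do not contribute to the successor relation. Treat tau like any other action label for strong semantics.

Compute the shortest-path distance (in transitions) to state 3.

BFS to 3:
  Layer 0: {0}
  Layer 1: {1}
3 never appears.

Answer: UNREACHABLE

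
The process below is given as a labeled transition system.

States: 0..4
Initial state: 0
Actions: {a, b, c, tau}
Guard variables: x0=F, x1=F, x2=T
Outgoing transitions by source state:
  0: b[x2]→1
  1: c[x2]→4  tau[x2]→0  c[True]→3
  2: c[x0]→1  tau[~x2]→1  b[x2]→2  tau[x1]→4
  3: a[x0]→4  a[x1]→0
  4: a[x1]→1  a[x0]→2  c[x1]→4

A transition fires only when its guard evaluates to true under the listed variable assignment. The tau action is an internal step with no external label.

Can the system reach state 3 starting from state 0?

After dropping false guards: 5 live edges.
Layer 0: {0}
Layer 1: {1}  cumulative {0,1}
Layer 2: {3,4}  cumulative {0,1,3,4}
Reachable = {0,1,3,4}
Path to 3: b·c

Answer: REACHABLE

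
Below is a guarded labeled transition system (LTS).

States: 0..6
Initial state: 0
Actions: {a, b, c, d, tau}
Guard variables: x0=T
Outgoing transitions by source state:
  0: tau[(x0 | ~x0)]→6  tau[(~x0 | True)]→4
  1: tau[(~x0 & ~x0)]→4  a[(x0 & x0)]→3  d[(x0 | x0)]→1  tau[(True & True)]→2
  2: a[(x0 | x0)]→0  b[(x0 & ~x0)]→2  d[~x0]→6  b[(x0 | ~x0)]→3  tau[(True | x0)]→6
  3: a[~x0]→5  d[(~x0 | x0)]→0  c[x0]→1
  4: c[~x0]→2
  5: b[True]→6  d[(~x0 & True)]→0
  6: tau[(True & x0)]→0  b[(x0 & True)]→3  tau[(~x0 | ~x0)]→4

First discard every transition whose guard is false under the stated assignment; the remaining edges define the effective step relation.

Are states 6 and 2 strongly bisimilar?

Answer: NOT BISIMILAR

Analysis:
Refine partition for ~:
  π0 = {{0,1,2,3,4,5,6}}
  π1 = {{0},{1},{2},{3},{4},{5},{6}}
7 equivalence class(es) (converged in 2)
class of 6: {6}; class of 2: {2}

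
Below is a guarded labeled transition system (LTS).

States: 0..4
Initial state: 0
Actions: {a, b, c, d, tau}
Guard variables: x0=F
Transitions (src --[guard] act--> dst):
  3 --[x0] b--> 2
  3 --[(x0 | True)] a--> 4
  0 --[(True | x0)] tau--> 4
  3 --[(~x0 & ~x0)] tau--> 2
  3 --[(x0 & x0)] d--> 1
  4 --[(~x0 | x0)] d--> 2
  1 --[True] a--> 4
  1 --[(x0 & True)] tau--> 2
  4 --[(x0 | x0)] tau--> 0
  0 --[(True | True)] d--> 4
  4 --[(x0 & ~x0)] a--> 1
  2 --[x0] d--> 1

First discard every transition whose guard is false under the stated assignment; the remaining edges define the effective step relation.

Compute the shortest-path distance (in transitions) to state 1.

Breadth-first toward 1:
  L0 = {0}
  L1 = {4}
  L2 = {2}
1 never appears.

Answer: UNREACHABLE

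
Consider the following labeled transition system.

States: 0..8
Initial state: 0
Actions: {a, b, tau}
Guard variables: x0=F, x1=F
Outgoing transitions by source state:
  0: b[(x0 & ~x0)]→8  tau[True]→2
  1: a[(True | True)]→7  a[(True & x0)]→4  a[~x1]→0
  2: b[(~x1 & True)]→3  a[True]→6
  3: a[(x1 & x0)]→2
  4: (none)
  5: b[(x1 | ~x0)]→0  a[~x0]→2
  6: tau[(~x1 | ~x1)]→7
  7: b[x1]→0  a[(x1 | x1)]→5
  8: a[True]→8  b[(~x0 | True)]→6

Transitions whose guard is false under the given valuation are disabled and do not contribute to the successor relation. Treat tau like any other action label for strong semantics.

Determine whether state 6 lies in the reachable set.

Guard filter leaves 10 enabled edge(s).
L0 = {0}
L1 = {2}  total {0,2}
L2 = {3,6}  total {0,2,3,6}
L3 = {7}  total {0,2,3,6,7}
R = {0,2,3,6,7}
witness 6: tau·a

Answer: REACHABLE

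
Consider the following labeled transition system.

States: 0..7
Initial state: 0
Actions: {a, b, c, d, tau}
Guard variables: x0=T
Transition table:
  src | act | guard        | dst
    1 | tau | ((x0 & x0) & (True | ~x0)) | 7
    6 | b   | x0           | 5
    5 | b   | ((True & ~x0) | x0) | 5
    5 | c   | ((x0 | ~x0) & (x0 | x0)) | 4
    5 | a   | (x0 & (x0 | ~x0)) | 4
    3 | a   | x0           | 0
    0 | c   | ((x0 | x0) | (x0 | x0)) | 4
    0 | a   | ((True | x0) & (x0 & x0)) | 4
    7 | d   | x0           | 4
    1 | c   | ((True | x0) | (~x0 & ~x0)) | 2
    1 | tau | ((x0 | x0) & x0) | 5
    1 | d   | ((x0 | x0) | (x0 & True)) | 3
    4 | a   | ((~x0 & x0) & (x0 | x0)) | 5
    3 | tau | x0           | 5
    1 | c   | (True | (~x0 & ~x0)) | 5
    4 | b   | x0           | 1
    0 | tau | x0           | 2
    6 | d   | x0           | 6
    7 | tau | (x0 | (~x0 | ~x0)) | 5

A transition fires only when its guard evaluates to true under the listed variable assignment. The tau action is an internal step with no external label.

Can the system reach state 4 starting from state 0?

Guard filter leaves 18 enabled edge(s).
L0 = {0}
L1 = {2,4}  total {0,2,4}
L2 = {1}  total {0,1,2,4}
L3 = {3,5,7}  total {0,1,2,3,4,5,7}
Reach set: {0,1,2,3,4,5,7}
Path to 4: c

Answer: REACHABLE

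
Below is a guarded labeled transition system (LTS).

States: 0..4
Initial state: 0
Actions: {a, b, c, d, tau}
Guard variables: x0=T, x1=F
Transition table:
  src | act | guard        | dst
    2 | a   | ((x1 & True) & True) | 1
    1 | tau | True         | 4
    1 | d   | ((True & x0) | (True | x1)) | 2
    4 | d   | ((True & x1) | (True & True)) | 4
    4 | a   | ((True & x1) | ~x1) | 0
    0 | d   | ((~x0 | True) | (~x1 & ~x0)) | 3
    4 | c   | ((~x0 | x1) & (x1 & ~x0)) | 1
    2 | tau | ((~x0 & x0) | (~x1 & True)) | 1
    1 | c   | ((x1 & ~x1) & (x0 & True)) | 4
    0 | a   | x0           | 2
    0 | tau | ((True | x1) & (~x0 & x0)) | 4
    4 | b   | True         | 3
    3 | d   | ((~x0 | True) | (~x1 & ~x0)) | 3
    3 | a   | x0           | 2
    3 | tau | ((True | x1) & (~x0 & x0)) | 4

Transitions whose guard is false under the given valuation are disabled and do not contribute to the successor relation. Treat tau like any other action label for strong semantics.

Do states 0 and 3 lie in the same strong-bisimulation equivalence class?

Bisimulation quotient by refinement:
  P[0] = {{0,1,2,3,4}}
  P[1] = {{0,3},{1},{2},{4}}
Fixed point at round 2; 4 class(es).
0∈{0,3}, 3∈{0,3}

Answer: BISIMILAR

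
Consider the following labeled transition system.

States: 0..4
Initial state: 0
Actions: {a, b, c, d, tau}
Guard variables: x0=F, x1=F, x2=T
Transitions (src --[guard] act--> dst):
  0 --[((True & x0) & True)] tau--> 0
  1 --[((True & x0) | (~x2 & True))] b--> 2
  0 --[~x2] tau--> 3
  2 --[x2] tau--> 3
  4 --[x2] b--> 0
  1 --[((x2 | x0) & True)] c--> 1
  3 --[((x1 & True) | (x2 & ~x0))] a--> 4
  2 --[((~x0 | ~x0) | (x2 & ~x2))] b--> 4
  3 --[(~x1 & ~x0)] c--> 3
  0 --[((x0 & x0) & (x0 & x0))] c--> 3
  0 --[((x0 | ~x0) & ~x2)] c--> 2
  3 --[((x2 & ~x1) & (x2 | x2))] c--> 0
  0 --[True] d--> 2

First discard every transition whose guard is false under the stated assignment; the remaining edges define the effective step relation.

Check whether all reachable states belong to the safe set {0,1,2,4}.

Answer: INVARIANT VIOLATED at state 3

Analysis:
Inv-set: {0,1,2,4}
Reachable = {0,2,3,4}
  0: safe
  2: safe
  3: outside
  4: safe
reach 3 via d·tau — violates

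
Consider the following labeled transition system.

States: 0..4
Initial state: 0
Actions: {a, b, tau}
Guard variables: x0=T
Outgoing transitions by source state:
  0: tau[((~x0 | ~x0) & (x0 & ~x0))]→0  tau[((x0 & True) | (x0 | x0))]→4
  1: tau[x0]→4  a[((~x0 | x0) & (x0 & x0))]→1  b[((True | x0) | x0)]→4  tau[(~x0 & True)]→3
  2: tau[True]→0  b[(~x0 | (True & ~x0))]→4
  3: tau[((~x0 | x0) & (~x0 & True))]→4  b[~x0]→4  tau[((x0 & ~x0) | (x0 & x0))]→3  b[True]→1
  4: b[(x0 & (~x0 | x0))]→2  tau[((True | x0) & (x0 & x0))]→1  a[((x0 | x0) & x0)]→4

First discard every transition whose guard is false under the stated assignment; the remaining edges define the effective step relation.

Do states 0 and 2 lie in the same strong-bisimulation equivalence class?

Compute ~ classes (split until stable):
  round 0: {{0,1,2,3,4}}
  round 1: {{0,2},{1,4},{3}}
  round 2: {{0},{1},{2},{3},{4}}
5 equivalence class(es) (converged in 3)
class of 0: {0}; class of 2: {2}

Answer: NOT BISIMILAR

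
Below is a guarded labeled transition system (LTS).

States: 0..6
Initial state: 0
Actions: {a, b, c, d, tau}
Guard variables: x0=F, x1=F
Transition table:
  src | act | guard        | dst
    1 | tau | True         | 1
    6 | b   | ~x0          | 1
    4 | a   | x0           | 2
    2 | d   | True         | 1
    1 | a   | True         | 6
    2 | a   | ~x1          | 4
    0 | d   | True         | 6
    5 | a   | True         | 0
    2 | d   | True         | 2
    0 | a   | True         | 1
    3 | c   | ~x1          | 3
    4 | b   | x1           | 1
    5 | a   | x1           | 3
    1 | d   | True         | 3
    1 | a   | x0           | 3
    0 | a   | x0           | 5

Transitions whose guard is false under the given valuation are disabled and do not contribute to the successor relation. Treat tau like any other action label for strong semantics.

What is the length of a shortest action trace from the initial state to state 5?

Breadth-first toward 5:
  Layer 0: {0}
  Layer 1: {1,6}
  Layer 2: {3}
5 never appears.

Answer: UNREACHABLE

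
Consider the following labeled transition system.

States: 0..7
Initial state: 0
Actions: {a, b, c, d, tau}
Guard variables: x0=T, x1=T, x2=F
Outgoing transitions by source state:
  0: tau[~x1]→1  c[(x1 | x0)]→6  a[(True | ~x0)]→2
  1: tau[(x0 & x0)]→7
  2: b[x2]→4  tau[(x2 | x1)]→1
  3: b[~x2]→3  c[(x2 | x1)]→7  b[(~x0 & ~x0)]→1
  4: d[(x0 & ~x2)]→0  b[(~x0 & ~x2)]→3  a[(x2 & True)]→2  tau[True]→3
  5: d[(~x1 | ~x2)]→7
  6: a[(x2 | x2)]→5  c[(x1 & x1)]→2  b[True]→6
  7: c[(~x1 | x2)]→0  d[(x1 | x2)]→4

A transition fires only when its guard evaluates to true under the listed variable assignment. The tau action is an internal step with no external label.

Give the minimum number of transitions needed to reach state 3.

Layered search for 3:
  depth 0: {0}
  depth 1: {2,6}
  depth 2: {1}
  depth 3: {7}
  depth 4: {4}
  depth 5: {3}
depth(3)=5, e.g. a·tau·tau·d·tau

Answer: 5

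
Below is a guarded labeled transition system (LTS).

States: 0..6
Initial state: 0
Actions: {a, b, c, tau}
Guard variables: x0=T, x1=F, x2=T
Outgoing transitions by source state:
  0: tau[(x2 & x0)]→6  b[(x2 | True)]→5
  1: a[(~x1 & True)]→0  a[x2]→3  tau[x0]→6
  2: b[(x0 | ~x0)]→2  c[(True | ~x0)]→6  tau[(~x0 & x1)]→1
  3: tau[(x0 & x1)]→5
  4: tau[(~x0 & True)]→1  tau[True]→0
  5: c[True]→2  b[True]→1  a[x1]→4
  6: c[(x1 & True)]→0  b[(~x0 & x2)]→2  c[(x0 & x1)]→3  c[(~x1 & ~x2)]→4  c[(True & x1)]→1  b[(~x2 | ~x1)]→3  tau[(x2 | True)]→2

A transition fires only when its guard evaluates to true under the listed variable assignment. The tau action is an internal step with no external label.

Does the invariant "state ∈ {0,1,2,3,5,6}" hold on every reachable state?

Answer: INVARIANT HOLDS

Working:
Allowed set {0,1,2,3,5,6}
Reachable = {0,1,2,3,5,6}
  0: ✓
  1: ✓
  2: ✓
  3: ✓
  5: ✓
  6: ✓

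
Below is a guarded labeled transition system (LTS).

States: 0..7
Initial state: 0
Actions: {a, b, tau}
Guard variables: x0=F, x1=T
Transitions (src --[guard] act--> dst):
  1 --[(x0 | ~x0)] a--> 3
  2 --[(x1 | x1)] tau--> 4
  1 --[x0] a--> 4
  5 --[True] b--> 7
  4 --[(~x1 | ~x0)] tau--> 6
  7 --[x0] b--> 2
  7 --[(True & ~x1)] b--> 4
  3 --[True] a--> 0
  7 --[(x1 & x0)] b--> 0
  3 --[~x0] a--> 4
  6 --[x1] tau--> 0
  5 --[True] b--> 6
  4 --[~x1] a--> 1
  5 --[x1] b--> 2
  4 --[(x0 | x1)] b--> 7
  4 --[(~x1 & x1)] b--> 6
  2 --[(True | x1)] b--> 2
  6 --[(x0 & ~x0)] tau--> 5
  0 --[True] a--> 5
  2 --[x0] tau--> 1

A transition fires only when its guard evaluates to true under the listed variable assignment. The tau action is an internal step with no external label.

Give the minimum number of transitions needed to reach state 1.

Answer: UNREACHABLE

Trace:
BFS to 1:
  L0 = {0}
  L1 = {5}
  L2 = {2,6,7}
  L3 = {4}
1 never appears.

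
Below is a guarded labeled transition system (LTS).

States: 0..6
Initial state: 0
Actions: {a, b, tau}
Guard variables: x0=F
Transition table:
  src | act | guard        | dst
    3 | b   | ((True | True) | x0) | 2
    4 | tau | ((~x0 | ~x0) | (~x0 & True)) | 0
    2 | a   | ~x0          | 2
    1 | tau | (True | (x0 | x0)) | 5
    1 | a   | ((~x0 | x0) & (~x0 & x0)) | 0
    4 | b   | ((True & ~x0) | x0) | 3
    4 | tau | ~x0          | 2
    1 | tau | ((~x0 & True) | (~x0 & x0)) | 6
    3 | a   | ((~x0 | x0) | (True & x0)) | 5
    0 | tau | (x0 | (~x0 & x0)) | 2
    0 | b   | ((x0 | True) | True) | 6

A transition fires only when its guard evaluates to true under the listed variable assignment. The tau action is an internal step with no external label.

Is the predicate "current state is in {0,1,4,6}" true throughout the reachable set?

Allowed set {0,1,4,6}
Reachable = {0,6}
  0: safe
  6: safe

Answer: INVARIANT HOLDS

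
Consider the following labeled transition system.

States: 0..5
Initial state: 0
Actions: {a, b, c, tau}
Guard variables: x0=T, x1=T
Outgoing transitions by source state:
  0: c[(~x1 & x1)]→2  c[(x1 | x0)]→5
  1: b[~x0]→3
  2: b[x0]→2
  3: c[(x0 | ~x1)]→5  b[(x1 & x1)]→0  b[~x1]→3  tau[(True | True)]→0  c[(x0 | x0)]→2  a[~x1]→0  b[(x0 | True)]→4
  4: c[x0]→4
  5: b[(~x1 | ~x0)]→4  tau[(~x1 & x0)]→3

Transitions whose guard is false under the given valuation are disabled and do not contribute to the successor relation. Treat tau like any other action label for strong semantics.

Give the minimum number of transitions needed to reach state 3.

BFS to 3:
  Layer 0: {0}
  Layer 1: {5}
3 never appears.

Answer: UNREACHABLE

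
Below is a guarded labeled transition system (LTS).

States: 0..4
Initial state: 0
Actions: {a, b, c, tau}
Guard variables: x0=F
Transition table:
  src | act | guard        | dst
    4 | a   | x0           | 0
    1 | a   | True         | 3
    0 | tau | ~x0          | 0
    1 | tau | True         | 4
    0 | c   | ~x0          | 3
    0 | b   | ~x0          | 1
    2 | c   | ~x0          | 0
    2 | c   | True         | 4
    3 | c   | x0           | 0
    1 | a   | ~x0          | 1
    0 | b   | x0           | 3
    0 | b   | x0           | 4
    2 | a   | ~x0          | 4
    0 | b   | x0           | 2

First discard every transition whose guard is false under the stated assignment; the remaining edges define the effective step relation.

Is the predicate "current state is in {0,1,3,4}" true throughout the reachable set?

Inv-set: {0,1,3,4}
R = {0,1,3,4}
  0: ok
  1: ok
  3: ok
  4: ok

Answer: INVARIANT HOLDS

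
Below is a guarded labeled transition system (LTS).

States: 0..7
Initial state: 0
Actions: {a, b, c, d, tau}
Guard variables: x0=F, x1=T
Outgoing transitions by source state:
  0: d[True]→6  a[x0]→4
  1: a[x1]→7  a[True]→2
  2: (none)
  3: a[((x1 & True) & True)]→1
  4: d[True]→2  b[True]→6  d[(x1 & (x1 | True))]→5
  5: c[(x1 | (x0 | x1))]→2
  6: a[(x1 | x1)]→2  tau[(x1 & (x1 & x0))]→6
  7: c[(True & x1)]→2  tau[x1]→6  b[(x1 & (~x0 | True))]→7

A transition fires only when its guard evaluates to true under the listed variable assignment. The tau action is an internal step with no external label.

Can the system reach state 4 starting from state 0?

12 transition(s) survive guard evaluation.
L0 = {0}
L1 = {6}  now seen {0,6}
L2 = {2}  now seen {0,2,6}
Reachable = {0,2,6}

Answer: UNREACHABLE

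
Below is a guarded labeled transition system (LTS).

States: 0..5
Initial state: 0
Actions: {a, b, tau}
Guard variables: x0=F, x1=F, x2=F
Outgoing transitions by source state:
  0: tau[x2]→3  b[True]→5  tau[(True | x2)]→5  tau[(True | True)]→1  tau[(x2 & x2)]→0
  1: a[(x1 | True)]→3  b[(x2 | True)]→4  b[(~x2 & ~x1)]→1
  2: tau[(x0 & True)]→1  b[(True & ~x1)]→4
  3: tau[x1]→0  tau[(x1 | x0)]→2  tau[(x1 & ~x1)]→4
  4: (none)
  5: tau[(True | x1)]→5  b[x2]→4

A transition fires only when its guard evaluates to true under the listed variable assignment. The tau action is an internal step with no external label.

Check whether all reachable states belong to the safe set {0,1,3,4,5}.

Allowed set {0,1,3,4,5}
Reach set: {0,1,3,4,5}
  0: ✓
  1: ✓
  3: ✓
  4: ✓
  5: ✓

Answer: INVARIANT HOLDS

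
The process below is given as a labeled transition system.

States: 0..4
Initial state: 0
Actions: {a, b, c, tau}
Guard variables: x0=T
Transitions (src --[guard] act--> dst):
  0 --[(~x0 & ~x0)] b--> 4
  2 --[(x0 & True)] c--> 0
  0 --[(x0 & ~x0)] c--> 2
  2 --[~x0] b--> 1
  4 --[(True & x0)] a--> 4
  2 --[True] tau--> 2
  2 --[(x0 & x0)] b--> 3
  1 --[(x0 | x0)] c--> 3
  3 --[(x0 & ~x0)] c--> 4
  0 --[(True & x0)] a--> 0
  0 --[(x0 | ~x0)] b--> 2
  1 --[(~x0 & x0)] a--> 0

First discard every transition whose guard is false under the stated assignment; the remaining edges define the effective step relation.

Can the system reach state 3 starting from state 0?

7 transition(s) survive guard evaluation.
Layer 0: {0}
Layer 1: {2}  total {0,2}
Layer 2: {3}  total {0,2,3}
Reachable = {0,2,3}
Path to 3: b·b

Answer: REACHABLE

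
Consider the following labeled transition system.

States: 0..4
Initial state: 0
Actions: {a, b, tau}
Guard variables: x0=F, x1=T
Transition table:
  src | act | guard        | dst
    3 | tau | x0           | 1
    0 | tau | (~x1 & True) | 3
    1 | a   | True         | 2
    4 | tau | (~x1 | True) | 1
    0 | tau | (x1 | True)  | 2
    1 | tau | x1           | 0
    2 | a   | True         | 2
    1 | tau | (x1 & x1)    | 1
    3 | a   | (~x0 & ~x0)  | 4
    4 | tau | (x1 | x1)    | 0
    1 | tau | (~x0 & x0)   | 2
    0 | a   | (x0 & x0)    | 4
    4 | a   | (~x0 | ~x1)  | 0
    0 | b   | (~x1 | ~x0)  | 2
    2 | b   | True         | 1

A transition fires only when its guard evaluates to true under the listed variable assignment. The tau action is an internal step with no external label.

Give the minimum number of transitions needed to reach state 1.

BFS to 1:
  L0 = {0}
  L1 = {2}
  L2 = {1}
1 enters at depth 2; path b·b

Answer: 2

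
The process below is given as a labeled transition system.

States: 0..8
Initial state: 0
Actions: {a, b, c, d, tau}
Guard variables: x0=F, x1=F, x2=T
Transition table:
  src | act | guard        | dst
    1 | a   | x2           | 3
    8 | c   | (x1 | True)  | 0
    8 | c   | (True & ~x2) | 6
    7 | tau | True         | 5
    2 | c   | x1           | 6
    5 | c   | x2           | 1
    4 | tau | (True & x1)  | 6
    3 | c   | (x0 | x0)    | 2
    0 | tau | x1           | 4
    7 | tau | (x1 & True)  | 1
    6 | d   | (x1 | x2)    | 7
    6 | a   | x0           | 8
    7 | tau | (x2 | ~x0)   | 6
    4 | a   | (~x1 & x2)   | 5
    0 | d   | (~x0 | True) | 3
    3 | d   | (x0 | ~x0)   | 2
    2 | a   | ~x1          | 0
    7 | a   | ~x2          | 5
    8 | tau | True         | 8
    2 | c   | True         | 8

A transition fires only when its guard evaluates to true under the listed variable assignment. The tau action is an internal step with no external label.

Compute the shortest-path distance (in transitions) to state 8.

Answer: 3

Working:
Layered search for 8:
  L0 = {0}
  L1 = {3}
  L2 = {2}
  L3 = {8}
first hit 8 at d=3 via d·d·c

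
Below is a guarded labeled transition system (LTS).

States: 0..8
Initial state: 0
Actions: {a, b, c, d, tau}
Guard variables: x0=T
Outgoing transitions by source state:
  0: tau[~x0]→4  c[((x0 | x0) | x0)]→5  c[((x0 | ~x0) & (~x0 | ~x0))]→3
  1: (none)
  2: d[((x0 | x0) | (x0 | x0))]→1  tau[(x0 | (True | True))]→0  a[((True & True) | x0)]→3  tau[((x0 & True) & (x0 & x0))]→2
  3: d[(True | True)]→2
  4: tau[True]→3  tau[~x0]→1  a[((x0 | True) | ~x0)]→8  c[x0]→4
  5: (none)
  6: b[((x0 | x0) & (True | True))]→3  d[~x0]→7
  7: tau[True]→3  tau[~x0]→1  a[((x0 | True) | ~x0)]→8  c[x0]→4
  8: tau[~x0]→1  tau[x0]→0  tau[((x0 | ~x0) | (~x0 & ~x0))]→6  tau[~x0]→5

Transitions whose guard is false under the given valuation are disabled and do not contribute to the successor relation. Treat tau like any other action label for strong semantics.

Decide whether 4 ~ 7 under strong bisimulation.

Answer: BISIMILAR

Analysis:
Bisimulation quotient by refinement:
  π0 = {{0,1,2,3,4,5,6,7,8}}
  π1 = {{0},{1,5},{2},{3},{4,7},{6},{8}}
stable after 2 split(s): 7 block(s)
[4]={4,7}  [7]={4,7}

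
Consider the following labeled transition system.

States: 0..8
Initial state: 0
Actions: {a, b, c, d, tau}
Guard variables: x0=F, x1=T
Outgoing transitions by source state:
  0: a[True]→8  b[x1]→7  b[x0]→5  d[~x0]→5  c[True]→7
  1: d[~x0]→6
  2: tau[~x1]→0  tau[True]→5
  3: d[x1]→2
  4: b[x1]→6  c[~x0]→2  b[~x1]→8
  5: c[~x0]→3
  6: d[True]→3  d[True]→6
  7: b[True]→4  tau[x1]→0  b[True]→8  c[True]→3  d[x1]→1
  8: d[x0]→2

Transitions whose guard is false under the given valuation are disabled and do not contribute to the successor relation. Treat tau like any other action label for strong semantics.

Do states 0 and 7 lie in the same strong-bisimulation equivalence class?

Answer: NOT BISIMILAR

Trace:
Compute ~ classes (split until stable):
  P[0] = {{0,1,2,3,4,5,6,7,8}}
  P[1] = {{0},{1,3,6},{2},{4},{5},{7},{8}}
  P[2] = {{0},{1,6},{2},{3},{4},{5},{7},{8}}
  P[3] = {{0},{1},{2},{3},{4},{5},{6},{7},{8}}
Fixed point at round 4; 9 class(es).
[0]={0}  [7]={7}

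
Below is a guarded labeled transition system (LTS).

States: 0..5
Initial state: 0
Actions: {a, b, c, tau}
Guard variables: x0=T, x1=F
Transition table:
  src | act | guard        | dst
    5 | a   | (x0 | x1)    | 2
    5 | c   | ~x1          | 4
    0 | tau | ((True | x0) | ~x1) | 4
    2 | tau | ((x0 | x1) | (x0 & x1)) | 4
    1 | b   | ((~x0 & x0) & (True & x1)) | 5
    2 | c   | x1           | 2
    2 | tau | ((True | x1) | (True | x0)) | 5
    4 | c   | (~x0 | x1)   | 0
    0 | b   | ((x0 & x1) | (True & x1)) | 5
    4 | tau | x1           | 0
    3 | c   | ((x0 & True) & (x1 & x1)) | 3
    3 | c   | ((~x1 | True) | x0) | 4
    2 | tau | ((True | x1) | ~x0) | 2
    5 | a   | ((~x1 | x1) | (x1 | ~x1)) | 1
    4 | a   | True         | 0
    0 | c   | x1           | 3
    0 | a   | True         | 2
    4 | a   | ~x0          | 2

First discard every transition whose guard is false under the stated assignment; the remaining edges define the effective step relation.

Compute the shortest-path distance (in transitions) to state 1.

BFS to 1:
  Layer 0: {0}
  Layer 1: {2,4}
  Layer 2: {5}
  Layer 3: {1}
depth(1)=3, e.g. a·tau·a

Answer: 3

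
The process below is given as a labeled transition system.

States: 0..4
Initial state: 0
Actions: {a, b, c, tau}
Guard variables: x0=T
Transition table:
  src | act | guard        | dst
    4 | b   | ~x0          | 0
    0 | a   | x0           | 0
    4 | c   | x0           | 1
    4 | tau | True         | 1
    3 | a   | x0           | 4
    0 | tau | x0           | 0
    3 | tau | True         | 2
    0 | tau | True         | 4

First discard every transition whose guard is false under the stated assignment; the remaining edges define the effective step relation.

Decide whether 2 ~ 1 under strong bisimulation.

Compute ~ classes (split until stable):
  P[0] = {{0,1,2,3,4}}
  P[1] = {{0,3},{1,2},{4}}
  P[2] = {{0},{1,2},{3},{4}}
4 equivalence class(es) (converged in 3)
[2]={1,2}  [1]={1,2}

Answer: BISIMILAR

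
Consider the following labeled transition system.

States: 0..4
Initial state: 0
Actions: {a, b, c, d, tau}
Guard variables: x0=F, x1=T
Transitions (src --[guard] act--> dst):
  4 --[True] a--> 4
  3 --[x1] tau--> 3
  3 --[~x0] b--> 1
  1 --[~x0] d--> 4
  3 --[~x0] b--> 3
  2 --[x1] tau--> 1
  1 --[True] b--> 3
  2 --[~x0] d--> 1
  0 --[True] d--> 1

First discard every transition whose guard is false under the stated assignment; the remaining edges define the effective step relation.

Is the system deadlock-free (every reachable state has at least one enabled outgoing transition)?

R = {0,1,3,4}
  0: d→1  [deg 1]
  1: b→3  d→4  [deg 2]
  3: b→1  b→3  tau→3  [deg 3]
  4: a→4  [deg 1]

Answer: DEADLOCK-FREE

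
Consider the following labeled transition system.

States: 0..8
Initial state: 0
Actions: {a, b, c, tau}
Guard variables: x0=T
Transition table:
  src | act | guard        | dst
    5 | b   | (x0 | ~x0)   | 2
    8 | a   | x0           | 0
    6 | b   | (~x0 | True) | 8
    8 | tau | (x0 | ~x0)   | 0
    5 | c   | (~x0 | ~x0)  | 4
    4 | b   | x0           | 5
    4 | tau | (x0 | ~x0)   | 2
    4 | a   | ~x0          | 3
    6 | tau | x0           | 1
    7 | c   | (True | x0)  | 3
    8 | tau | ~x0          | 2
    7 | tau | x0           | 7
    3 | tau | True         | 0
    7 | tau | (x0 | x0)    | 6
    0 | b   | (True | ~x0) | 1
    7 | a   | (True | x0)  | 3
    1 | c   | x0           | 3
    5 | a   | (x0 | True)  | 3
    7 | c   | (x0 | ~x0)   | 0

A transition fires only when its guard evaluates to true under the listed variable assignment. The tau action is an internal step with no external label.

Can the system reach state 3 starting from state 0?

16 transition(s) survive guard evaluation.
Layer 0: {0}
Layer 1: {1}  total {0,1}
Layer 2: {3}  total {0,1,3}
Reach set: {0,1,3}
Path to 3: b·c

Answer: REACHABLE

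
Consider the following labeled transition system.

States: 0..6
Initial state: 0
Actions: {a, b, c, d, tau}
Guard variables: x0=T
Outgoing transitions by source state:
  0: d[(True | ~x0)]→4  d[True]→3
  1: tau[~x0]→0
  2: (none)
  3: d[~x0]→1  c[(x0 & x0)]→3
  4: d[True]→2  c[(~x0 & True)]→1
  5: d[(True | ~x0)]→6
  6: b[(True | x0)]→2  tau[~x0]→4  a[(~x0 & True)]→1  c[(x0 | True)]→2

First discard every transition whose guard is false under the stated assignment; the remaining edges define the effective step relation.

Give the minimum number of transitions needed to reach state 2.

BFS to 2:
  L0 = {0}
  L1 = {3,4}
  L2 = {2}
first hit 2 at d=2 via d·d

Answer: 2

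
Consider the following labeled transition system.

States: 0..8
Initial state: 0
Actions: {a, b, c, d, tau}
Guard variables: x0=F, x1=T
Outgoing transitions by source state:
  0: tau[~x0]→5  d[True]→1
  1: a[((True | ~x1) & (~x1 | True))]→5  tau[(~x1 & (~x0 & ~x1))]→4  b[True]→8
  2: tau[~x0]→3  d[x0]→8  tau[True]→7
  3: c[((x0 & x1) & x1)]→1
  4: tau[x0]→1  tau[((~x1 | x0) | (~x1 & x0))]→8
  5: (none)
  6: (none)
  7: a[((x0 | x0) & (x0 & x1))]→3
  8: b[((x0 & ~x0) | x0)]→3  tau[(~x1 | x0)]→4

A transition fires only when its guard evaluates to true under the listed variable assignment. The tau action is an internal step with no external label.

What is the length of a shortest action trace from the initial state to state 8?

Answer: 2

Analysis:
Layered search for 8:
  L0 = {0}
  L1 = {1,5}
  L2 = {8}
first hit 8 at d=2 via d·b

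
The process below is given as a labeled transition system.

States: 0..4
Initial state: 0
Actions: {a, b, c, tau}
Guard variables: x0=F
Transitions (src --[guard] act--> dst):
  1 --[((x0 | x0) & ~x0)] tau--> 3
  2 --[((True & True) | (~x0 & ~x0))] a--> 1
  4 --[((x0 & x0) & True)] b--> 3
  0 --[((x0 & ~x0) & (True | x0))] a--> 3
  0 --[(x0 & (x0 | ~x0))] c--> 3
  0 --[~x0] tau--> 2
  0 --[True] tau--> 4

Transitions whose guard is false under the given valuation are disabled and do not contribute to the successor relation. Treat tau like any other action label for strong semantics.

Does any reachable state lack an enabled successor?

Answer: DEADLOCK at state 1

Working:
Reach set: {0,1,2,4}
  0: tau→2  tau→4  [2 exit(s)]
  1: ∅  [deadlock]
  2: a→1  [1 exit(s)]
  4: ∅  [deadlock]
witness 1: tau·a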